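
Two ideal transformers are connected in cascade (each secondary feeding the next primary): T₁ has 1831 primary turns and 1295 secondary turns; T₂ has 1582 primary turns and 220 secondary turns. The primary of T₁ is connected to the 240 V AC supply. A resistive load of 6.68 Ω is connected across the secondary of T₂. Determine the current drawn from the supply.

After T₁: V = 240.00 × 1295/1831 = 169.74 V.
After T₂: V = 169.74 × 220/1582 = 23.605 V.
I_load = 23.605/6.68 = 3.5337 A, so P_out = 23.605 × 3.5337 = 83.414 W.
All ideal ⇒ P_in = P_out, so I_supply = 83.414/240 = 0.348 A.

I_supply ≈ 0.348 A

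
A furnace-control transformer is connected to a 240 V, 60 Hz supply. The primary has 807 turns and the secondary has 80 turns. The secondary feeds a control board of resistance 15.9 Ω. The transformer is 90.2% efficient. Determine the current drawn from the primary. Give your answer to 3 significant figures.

V_s = 240 × 80/807 = 23.792 V.
I_s = V_s/R = 23.792/15.9 = 1.4963 A.
P_out = V_s I_s = 23.792 × 1.4963 = 35.601 W.
P_in = P_out/η = 35.601/0.902 = 39.469 W.
I_p = P_in/V_p = 39.469/240 = 0.164 A.

I_p ≈ 0.164 A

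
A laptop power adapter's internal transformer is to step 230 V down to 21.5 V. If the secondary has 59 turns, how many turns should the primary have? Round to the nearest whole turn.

N_p = 631 turns

N_p/N_s = V_p/V_s, so N_p = 59 × 230/21.5 = 631.2 ≈ 631 turns.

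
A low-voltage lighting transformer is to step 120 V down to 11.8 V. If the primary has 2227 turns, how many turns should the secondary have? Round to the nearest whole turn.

N_s/N_p = V_s/V_p, so N_s = 2227 × 11.8/120 = 219.0 ≈ 219 turns.

N_s = 219 turns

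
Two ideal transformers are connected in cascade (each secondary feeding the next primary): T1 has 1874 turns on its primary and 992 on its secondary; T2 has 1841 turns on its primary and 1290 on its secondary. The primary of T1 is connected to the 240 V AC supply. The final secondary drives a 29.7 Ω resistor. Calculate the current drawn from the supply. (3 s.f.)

After T1: V = 240.00 × 992/1874 = 127.04 V.
After T2: V = 127.04 × 1290/1841 = 89.020 V.
I_load = 89.020/29.7 = 2.9973 A, so P_out = 89.020 × 2.9973 = 266.82 W.
All ideal ⇒ P_in = P_out, so I_supply = 266.82/240 = 1.11 A.

I_supply ≈ 1.11 A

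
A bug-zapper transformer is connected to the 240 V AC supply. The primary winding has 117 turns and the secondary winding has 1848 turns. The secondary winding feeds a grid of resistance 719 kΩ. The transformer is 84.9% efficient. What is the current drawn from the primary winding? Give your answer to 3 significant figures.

I_p ≈ 0.0981 A

V_s = 240 × 1848/117 = 3790.8 V.
I_s = V_s/R = 3790.8/719000 = 0.0052723 A.
P_out = V_s I_s = 3790.8 × 0.0052723 = 19.986 W.
P_in = P_out/η = 19.986/0.849 = 23.541 W.
I_p = P_in/V_p = 23.541/240 = 0.0981 A.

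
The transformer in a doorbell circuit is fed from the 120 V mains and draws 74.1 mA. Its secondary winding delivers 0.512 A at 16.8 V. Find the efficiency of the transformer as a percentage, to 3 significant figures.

P_in = 120 × 0.0741 = 8.89200 W.
P_out = 16.8 × 0.512 = 8.60160 W.
η = P_out/P_in = 8.60160/8.89200 = 0.967.

η ≈ 96.7%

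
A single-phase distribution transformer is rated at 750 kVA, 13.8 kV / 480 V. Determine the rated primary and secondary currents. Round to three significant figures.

I_p ≈ 54.3 A, I_s ≈ 1560 A

I_p = S/V_p = 750000/13800 = 54.3 A.
I_s = S/V_s = 750000/480 = 1560 A.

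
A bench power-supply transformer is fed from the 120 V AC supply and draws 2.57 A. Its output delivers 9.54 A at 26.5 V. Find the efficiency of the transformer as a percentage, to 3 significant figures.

P_in = 120 × 2.57 = 308.400 W.
P_out = 26.5 × 9.54 = 252.810 W.
η = P_out/P_in = 252.810/308.400 = 0.820.

η ≈ 82.0%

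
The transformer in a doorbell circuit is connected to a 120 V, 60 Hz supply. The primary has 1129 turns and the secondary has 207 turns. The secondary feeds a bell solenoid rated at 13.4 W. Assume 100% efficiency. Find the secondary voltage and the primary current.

V_s ≈ 22.0 V, I_p ≈ 0.112 A

V_s = V_p × N_s/N_p = 120 × 207/1129 = 22.002 V.
I_s = P/V_s = 13.4/22.002 = 0.60904 A.
I_p = I_s × N_s/N_p = 0.60904 × 207/1129 = 0.112 A.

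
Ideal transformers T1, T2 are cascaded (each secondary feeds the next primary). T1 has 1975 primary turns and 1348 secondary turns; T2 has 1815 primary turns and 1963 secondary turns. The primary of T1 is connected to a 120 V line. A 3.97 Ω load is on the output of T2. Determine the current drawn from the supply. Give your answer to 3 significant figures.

After T1: V = 120.00 × 1348/1975 = 81.904 V.
After T2: V = 81.904 × 1963/1815 = 88.582 V.
I_load = 88.582/3.97 = 22.313 A, so P_out = 88.582 × 22.313 = 1976.5 W.
All ideal ⇒ P_in = P_out, so I_supply = 1976.5/120 = 16.5 A.

I_supply ≈ 16.5 A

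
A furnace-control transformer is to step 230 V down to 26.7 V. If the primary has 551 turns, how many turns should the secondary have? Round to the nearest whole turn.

N_s/N_p = V_s/V_p, so N_s = 551 × 26.7/230 = 64.0 ≈ 64 turns.

N_s = 64 turns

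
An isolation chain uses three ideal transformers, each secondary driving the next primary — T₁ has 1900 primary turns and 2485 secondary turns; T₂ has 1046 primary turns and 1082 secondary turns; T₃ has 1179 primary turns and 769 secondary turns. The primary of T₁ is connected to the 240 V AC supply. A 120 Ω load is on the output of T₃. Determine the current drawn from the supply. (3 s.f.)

After T₁: V = 240.00 × 2485/1900 = 313.89 V.
After T₂: V = 313.89 × 1082/1046 = 324.70 V.
After T₃: V = 324.70 × 769/1179 = 211.78 V.
I_load = 211.78/120 = 1.7649 A, so P_out = 211.78 × 1.7649 = 373.77 W.
All ideal ⇒ P_in = P_out, so I_supply = 373.77/240 = 1.56 A.

I_supply ≈ 1.56 A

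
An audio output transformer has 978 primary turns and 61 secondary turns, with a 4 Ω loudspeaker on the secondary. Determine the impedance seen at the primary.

Z_p ≈ 1030 Ω

Z_p = (N_p/N_s)² × Z_s = (978/61)² × 4 = 1030 Ω.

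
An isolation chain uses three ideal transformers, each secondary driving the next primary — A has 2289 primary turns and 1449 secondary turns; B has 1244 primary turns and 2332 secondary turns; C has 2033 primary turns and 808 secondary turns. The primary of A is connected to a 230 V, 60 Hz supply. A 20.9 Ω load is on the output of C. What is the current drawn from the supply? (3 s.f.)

I_supply ≈ 2.45 A

Secondary of A: V = 230.00 × 1449/2289 = 145.60 V.
Secondary of B: V = 145.60 × 2332/1244 = 272.93 V.
Secondary of C: V = 272.93 × 808/2033 = 108.48 V.
I_load = 108.48/20.9 = 5.1902 A, so P_out = 108.48 × 5.1902 = 563.01 W.
All ideal ⇒ P_in = P_out, so I_supply = 563.01/230 = 2.45 A.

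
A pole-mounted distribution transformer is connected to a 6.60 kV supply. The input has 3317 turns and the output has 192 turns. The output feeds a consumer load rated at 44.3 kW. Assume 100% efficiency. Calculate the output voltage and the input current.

V_out ≈ 382 V, I_in ≈ 6.71 A

V_out = V_in × N_out/N_in = 6600 × 192/3317 = 382.03 V.
I_out = P/V_out = 44300/382.03 = 115.96 A.
I_in = I_out × N_out/N_in = 115.96 × 192/3317 = 6.71 A.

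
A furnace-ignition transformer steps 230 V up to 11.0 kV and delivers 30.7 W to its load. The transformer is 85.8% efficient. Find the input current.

P_in = P_out/η = 30.7/0.858 = 35.781 W.
I_in = P_in/V_in = 35.781/230 = 0.156 A.

I_in ≈ 0.156 A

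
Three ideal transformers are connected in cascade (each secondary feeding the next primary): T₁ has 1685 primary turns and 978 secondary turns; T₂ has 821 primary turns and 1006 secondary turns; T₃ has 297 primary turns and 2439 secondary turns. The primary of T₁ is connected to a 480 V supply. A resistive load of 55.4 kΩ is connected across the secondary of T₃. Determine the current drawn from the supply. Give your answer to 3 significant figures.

After T₁: V = 480.00 × 978/1685 = 278.60 V.
After T₂: V = 278.60 × 1006/821 = 341.38 V.
After T₃: V = 341.38 × 2439/297 = 2803.4 V.
I_load = 2803.4/55400 = 0.050604 A, so P_out = 2803.4 × 0.050604 = 141.86 W.
All ideal ⇒ P_in = P_out, so I_supply = 141.86/480 = 0.296 A.

I_supply ≈ 0.296 A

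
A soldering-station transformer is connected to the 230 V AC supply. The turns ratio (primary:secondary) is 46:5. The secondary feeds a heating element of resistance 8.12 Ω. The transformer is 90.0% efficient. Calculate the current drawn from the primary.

I_p ≈ 0.372 A

V_s = 230 × 5/46 = 25.000 V.
I_s = V_s/R = 25.000/8.12 = 3.0788 A.
P_out = V_s I_s = 25.000 × 3.0788 = 76.970 W.
P_in = P_out/η = 76.970/0.900 = 85.523 W.
I_p = P_in/V_p = 85.523/230 = 0.372 A.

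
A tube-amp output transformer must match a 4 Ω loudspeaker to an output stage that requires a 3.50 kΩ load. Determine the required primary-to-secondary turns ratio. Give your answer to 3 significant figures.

Z_p/Z_s = (N_p/N_s)², so N_p/N_s = √(3500/4) = √875 = 29.6.

N_p/N_s ≈ 29.6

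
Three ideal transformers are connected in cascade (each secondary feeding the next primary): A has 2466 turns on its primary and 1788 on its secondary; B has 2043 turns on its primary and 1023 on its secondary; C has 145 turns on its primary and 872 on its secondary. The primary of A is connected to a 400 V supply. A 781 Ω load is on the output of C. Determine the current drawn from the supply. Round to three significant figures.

After A: V = 400.00 × 1788/2466 = 290.02 V.
After B: V = 290.02 × 1023/2043 = 145.23 V.
After C: V = 145.23 × 872/145 = 873.35 V.
I_load = 873.35/781 = 1.1183 A, so P_out = 873.35 × 1.1183 = 976.63 W.
All ideal ⇒ P_in = P_out, so I_supply = 976.63/400 = 2.44 A.

I_supply ≈ 2.44 A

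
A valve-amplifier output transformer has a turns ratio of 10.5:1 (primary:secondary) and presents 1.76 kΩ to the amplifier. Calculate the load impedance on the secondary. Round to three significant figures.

Z_s ≈ 16.0 Ω

Z_s = Z_p/(N_p/N_s)² = 1760/10.5² = 16.0 Ω.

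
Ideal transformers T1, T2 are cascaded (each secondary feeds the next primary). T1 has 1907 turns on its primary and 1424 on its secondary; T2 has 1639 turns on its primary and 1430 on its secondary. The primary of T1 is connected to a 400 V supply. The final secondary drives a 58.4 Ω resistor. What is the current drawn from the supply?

I_supply ≈ 2.91 A

After T1: V = 400.00 × 1424/1907 = 298.69 V.
After T2: V = 298.69 × 1430/1639 = 260.60 V.
I_load = 260.60/58.4 = 4.4623 A, so P_out = 260.60 × 4.4623 = 1162.9 W.
All ideal ⇒ P_in = P_out, so I_supply = 1162.9/400 = 2.91 A.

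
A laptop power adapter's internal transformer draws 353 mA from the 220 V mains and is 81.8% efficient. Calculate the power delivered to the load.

P_out ≈ 63.5 W

P_in = V_p I_p = 220 × 0.353 = 77.660 W.
P_out = η P_in = 0.818 × 77.660 = 63.5 W.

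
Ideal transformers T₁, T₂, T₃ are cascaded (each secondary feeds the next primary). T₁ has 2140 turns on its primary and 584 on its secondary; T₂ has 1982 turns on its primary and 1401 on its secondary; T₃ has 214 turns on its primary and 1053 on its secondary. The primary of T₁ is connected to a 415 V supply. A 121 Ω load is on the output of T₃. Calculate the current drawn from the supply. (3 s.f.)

I_supply ≈ 3.09 A

Secondary of T₁: V = 415.00 × 584/2140 = 113.25 V.
Secondary of T₂: V = 113.25 × 1401/1982 = 80.054 V.
Secondary of T₃: V = 80.054 × 1053/214 = 393.91 V.
I_load = 393.91/121 = 3.2554 A, so P_out = 393.91 × 3.2554 = 1282.4 W.
All ideal ⇒ P_in = P_out, so I_supply = 1282.4/415 = 3.09 A.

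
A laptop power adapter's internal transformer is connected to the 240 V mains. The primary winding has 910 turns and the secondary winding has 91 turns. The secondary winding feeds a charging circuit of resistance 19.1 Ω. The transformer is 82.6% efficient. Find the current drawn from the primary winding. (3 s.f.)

V_s = 240 × 91/910 = 24.000 V.
I_s = V_s/R = 24.000/19.1 = 1.2565 A.
P_out = V_s I_s = 24.000 × 1.2565 = 30.157 W.
P_in = P_out/η = 30.157/0.826 = 36.510 W.
I_p = P_in/V_p = 36.510/240 = 0.152 A.

I_p ≈ 0.152 A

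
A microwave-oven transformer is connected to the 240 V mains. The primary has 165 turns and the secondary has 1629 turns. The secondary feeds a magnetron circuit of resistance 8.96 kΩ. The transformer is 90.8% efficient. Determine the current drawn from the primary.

I_p ≈ 2.88 A

V_s = 240 × 1629/165 = 2369.5 V.
I_s = V_s/R = 2369.5/8960 = 0.26445 A.
P_out = V_s I_s = 2369.5 × 0.26445 = 626.60 W.
P_in = P_out/η = 626.60/0.908 = 690.09 W.
I_p = P_in/V_p = 690.09/240 = 2.88 A.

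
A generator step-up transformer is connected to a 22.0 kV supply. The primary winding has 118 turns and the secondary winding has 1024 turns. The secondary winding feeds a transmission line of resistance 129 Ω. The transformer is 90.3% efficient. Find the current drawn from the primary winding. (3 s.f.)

I_p ≈ 14200 A

V_s = 22000 × 1024/118 = 190920 V.
I_s = V_s/R = 190920/129 = 1480.0 A.
P_out = V_s I_s = 190920 × 1480.0 = 2.8255×10^8 W.
P_in = P_out/η = 2.8255×10^8/0.903 = 3.1290×10^8 W.
I_p = P_in/V_p = 3.1290×10^8/22000 = 14200 A.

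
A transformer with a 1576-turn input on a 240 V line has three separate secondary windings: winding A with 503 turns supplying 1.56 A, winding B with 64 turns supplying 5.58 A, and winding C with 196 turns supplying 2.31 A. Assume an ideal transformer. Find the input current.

V_A = 240 × 503/1576 = 76.599 V; V_B = 240 × 64/1576 = 9.7462 V; V_C = 240 × 196/1576 = 29.848 V.
P_out = V_A I_A + V_B I_B + V_C I_C = 76.599×1.56 + 9.7462×5.58 + 29.848×2.31 = 119.49 + 54.384 + 68.948 = 242.83 W.
Ideal ⇒ P_in = P_out, so I_in = P_out/V_in = 242.83/240 = 1.01 A.

I_in ≈ 1.01 A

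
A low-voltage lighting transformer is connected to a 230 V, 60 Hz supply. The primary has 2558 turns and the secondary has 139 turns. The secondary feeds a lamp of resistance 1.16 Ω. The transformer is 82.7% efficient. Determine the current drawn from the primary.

V_s = 230 × 139/2558 = 12.498 V.
I_s = V_s/R = 12.498/1.16 = 10.774 A.
P_out = V_s I_s = 12.498 × 10.774 = 134.66 W.
P_in = P_out/η = 134.66/0.827 = 162.82 W.
I_p = P_in/V_p = 162.82/230 = 0.708 A.

I_p ≈ 0.708 A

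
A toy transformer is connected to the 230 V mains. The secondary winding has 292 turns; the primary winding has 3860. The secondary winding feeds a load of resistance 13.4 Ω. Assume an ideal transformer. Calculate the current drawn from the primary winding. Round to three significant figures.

I_p ≈ 0.0982 A

V_s = V_p × N_s/N_p = 230 × 292/3860 = 17.399 V.
I_s = V_s/R = 17.399/13.4 = 1.2984 A.
For an ideal transformer I_p N_p = I_s N_s, so I_p = 1.2984 × 292/3860 = 0.0982 A.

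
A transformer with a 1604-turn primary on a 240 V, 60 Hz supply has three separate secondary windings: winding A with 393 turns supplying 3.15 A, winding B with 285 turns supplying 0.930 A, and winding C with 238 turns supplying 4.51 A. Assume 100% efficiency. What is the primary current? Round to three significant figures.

V_A = 240 × 393/1604 = 58.803 V; V_B = 240 × 285/1604 = 42.643 V; V_C = 240 × 238/1604 = 35.611 V.
P_out = V_A I_A + V_B I_B + V_C I_C = 58.803×3.15 + 42.643×0.930 + 35.611×4.51 = 185.23 + 39.658 + 160.61 = 385.49 W.
Ideal ⇒ P_in = P_out, so I_p = P_out/V_p = 385.49/240 = 1.61 A.

I_p ≈ 1.61 A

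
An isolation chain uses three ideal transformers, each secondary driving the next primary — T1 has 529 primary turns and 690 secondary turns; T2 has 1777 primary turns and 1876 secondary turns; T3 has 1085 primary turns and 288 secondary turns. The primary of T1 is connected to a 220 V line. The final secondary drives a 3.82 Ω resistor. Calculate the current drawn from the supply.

I_supply ≈ 7.69 A

Secondary of T1: V = 220.00 × 690/529 = 286.96 V.
Secondary of T2: V = 286.96 × 1876/1777 = 302.94 V.
Secondary of T3: V = 302.94 × 288/1085 = 80.413 V.
I_load = 80.413/3.82 = 21.050 A, so P_out = 80.413 × 21.050 = 1692.7 W.
All ideal ⇒ P_in = P_out, so I_supply = 1692.7/220 = 7.69 A.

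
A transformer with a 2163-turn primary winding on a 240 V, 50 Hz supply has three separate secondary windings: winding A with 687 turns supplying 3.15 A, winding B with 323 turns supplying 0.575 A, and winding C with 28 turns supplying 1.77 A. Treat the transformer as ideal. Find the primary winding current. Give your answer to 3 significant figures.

V_A = 240 × 687/2163 = 76.227 V; V_B = 240 × 323/2163 = 35.839 V; V_C = 240 × 28/2163 = 3.1068 V.
P_out = V_A I_A + V_B I_B + V_C I_C = 76.227×3.15 + 35.839×0.575 + 3.1068×1.77 = 240.12 + 20.607 + 5.4990 = 266.22 W.
Ideal ⇒ P_in = P_out, so I_p = P_out/V_p = 266.22/240 = 1.11 A.

I_p ≈ 1.11 A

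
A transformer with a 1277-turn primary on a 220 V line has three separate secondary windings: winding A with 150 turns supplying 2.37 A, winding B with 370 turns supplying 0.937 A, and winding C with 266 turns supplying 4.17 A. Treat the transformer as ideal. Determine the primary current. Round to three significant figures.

I_p ≈ 1.42 A

V_A = 220 × 150/1277 = 25.842 V; V_B = 220 × 370/1277 = 63.743 V; V_C = 220 × 266/1277 = 45.826 V.
P_out = V_A I_A + V_B I_B + V_C I_C = 25.842×2.37 + 63.743×0.937 + 45.826×4.17 = 61.245 + 59.727 + 191.10 = 312.07 W.
Ideal ⇒ P_in = P_out, so I_p = P_out/V_p = 312.07/220 = 1.42 A.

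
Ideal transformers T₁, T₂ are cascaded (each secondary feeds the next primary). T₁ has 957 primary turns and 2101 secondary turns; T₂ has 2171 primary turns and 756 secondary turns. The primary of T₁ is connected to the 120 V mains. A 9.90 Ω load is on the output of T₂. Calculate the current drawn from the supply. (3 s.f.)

I_supply ≈ 7.08 A

Secondary of T₁: V = 120.00 × 2101/957 = 263.45 V.
Secondary of T₂: V = 263.45 × 756/2171 = 91.740 V.
I_load = 91.740/9.90 = 9.2666 A, so P_out = 91.740 × 9.2666 = 850.12 W.
All ideal ⇒ P_in = P_out, so I_supply = 850.12/120 = 7.08 A.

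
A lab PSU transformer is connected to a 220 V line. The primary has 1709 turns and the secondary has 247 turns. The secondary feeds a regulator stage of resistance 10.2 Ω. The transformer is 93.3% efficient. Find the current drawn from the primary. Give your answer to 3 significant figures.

V_s = 220 × 247/1709 = 31.796 V.
I_s = V_s/R = 31.796/10.2 = 3.1173 A.
P_out = V_s I_s = 31.796 × 3.1173 = 99.119 W.
P_in = P_out/η = 99.119/0.933 = 106.24 W.
I_p = P_in/V_p = 106.24/220 = 0.483 A.

I_p ≈ 0.483 A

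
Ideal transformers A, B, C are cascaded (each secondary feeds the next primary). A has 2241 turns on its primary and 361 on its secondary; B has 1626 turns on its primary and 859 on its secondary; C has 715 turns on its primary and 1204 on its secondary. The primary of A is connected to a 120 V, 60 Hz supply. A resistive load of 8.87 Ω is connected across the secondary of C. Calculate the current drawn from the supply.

I_supply ≈ 0.278 A

Secondary of A: V = 120.00 × 361/2241 = 19.331 V.
Secondary of B: V = 19.331 × 859/1626 = 10.212 V.
Secondary of C: V = 10.212 × 1204/715 = 17.196 V.
I_load = 17.196/8.87 = 1.9387 A, so P_out = 17.196 × 1.9387 = 33.339 W.
All ideal ⇒ P_in = P_out, so I_supply = 33.339/120 = 0.278 A.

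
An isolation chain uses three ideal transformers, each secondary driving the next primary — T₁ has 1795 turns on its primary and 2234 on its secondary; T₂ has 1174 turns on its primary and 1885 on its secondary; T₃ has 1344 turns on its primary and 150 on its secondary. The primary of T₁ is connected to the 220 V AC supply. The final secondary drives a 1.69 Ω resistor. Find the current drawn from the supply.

After T₁: V = 220.00 × 2234/1795 = 273.81 V.
After T₂: V = 273.81 × 1885/1174 = 439.63 V.
After T₃: V = 439.63 × 150/1344 = 49.066 V.
I_load = 49.066/1.69 = 29.033 A, so P_out = 49.066 × 29.033 = 1424.5 W.
All ideal ⇒ P_in = P_out, so I_supply = 1424.5/220 = 6.48 A.

I_supply ≈ 6.48 A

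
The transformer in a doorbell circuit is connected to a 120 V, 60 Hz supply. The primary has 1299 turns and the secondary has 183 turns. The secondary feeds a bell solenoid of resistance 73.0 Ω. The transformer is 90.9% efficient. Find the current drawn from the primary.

V_s = 120 × 183/1299 = 16.905 V.
I_s = V_s/R = 16.905/73.0 = 0.23158 A.
P_out = V_s I_s = 16.905 × 0.23158 = 3.9149 W.
P_in = P_out/η = 3.9149/0.909 = 4.3068 W.
I_p = P_in/V_p = 4.3068/120 = 0.0359 A.

I_p ≈ 0.0359 A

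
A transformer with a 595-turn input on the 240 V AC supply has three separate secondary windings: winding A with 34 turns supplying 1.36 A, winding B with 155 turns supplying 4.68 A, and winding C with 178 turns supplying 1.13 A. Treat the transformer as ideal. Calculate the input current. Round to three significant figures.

I_in ≈ 1.63 A

V_A = 240 × 34/595 = 13.714 V; V_B = 240 × 155/595 = 62.521 V; V_C = 240 × 178/595 = 71.798 V.
P_out = V_A I_A + V_B I_B + V_C I_C = 13.714×1.36 + 62.521×4.68 + 71.798×1.13 = 18.651 + 292.60 + 81.132 = 392.38 W.
Ideal ⇒ P_in = P_out, so I_in = P_out/V_in = 392.38/240 = 1.63 A.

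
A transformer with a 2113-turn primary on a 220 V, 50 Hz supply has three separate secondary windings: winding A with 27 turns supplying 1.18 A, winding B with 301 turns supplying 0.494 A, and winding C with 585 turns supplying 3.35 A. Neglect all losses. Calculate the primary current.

V_A = 220 × 27/2113 = 2.8112 V; V_B = 220 × 301/2113 = 31.339 V; V_C = 220 × 585/2113 = 60.909 V.
P_out = V_A I_A + V_B I_B + V_C I_C = 2.8112×1.18 + 31.339×0.494 + 60.909×3.35 = 3.3172 + 15.482 + 204.04 = 222.84 W.
Ideal ⇒ P_in = P_out, so I_p = P_out/V_p = 222.84/220 = 1.01 A.

I_p ≈ 1.01 A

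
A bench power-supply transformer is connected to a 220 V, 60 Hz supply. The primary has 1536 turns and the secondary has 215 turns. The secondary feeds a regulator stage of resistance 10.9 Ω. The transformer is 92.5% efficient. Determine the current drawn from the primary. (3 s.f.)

I_p ≈ 0.428 A

V_s = 220 × 215/1536 = 30.794 V.
I_s = V_s/R = 30.794/10.9 = 2.8252 A.
P_out = V_s I_s = 30.794 × 2.8252 = 86.999 W.
P_in = P_out/η = 86.999/0.925 = 94.053 W.
I_p = P_in/V_p = 94.053/220 = 0.428 A.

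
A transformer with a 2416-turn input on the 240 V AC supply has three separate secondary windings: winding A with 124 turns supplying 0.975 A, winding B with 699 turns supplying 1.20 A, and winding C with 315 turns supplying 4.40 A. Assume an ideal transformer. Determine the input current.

I_in ≈ 0.971 A

V_A = 240 × 124/2416 = 12.318 V; V_B = 240 × 699/2416 = 69.437 V; V_C = 240 × 315/2416 = 31.291 V.
P_out = V_A I_A + V_B I_B + V_C I_C = 12.318×0.975 + 69.437×1.20 + 31.291×4.40 = 12.010 + 83.325 + 137.68 = 233.02 W.
Ideal ⇒ P_in = P_out, so I_in = P_out/V_in = 233.02/240 = 0.971 A.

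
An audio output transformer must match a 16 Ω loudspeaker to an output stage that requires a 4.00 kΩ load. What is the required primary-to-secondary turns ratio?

N_p/N_s ≈ 15.8

Z_p/Z_s = (N_p/N_s)², so N_p/N_s = √(4000/16) = √250 = 15.8.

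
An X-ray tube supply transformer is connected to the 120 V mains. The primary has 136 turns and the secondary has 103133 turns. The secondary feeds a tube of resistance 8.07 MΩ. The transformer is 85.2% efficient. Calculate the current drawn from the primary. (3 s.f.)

I_p ≈ 10.0 A

V_s = 120 × 103133/136 = 91000 V.
I_s = V_s/R = 91000/(8.07×10^6) = 0.011276 A.
P_out = V_s I_s = 91000 × 0.011276 = 1026.1 W.
P_in = P_out/η = 1026.1/0.852 = 1204.4 W.
I_p = P_in/V_p = 1204.4/120 = 10.0 A.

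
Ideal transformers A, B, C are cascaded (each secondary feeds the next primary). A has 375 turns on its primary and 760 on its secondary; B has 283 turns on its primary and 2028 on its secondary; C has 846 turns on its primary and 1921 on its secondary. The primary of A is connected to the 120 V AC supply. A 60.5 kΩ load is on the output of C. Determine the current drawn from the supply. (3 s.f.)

I_supply ≈ 2.16 A

Secondary of A: V = 120.00 × 760/375 = 243.20 V.
Secondary of B: V = 243.20 × 2028/283 = 1742.8 V.
Secondary of C: V = 1742.8 × 1921/846 = 3957.3 V.
I_load = 3957.3/60500 = 0.065410 A, so P_out = 3957.3 × 0.065410 = 258.85 W.
All ideal ⇒ P_in = P_out, so I_supply = 258.85/120 = 2.16 A.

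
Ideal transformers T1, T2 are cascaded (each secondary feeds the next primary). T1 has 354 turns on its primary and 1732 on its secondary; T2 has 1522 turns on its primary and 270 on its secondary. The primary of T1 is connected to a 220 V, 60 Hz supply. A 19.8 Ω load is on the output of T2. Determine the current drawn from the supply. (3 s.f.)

Secondary of T1: V = 220.00 × 1732/354 = 1076.4 V.
Secondary of T2: V = 1076.4 × 270/1522 = 190.95 V.
I_load = 190.95/19.8 = 9.6439 A, so P_out = 190.95 × 9.6439 = 1841.5 W.
All ideal ⇒ P_in = P_out, so I_supply = 1841.5/220 = 8.37 A.

I_supply ≈ 8.37 A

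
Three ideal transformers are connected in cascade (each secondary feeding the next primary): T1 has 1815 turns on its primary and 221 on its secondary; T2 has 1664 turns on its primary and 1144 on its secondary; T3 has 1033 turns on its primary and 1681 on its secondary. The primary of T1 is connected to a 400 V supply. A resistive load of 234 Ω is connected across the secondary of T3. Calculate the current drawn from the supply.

After T1: V = 400.00 × 221/1815 = 48.705 V.
After T2: V = 48.705 × 1144/1664 = 33.485 V.
After T3: V = 33.485 × 1681/1033 = 54.490 V.
I_load = 54.490/234 = 0.23286 A, so P_out = 54.490 × 0.23286 = 12.689 W.
All ideal ⇒ P_in = P_out, so I_supply = 12.689/400 = 0.0317 A.

I_supply ≈ 0.0317 A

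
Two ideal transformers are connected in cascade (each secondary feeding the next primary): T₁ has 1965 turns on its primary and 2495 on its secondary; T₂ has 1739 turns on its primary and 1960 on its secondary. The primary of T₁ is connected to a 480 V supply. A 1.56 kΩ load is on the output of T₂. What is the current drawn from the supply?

I_supply ≈ 0.630 A

Secondary of T₁: V = 480.00 × 2495/1965 = 609.47 V.
Secondary of T₂: V = 609.47 × 1960/1739 = 686.92 V.
I_load = 686.92/1560 = 0.44033 A, so P_out = 686.92 × 0.44033 = 302.47 W.
All ideal ⇒ P_in = P_out, so I_supply = 302.47/480 = 0.630 A.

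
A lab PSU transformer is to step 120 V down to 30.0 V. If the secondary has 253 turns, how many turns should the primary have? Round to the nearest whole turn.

N_p = 1012 turns

N_p/N_s = V_p/V_s, so N_p = 253 × 120/30.0 = 1012.0 ≈ 1012 turns.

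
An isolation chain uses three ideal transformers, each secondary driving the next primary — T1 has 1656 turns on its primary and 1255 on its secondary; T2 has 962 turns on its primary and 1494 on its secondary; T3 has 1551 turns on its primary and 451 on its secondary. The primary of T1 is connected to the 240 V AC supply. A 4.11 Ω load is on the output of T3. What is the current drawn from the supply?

After T1: V = 240.00 × 1255/1656 = 181.88 V.
After T2: V = 181.88 × 1494/962 = 282.47 V.
After T3: V = 282.47 × 451/1551 = 82.136 V.
I_load = 82.136/4.11 = 19.984 A, so P_out = 82.136 × 19.984 = 1641.5 W.
All ideal ⇒ P_in = P_out, so I_supply = 1641.5/240 = 6.84 A.

I_supply ≈ 6.84 A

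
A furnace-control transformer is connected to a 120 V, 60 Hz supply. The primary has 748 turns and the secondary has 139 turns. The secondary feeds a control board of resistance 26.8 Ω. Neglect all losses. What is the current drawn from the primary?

V_s = V_p × N_s/N_p = 120 × 139/748 = 22.299 V.
I_s = V_s/R = 22.299/26.8 = 0.83207 A.
For an ideal transformer I_p N_p = I_s N_s, so I_p = 0.83207 × 139/748 = 0.155 A.

I_p ≈ 0.155 A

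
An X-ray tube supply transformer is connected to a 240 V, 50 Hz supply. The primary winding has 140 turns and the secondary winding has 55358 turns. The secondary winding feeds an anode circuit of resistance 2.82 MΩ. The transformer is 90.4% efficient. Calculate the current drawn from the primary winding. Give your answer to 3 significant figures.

I_p ≈ 14.7 A

V_s = 240 × 55358/140 = 94899 V.
I_s = V_s/R = 94899/(2.82×10^6) = 0.033652 A.
P_out = V_s I_s = 94899 × 0.033652 = 3193.6 W.
P_in = P_out/η = 3193.6/0.904 = 3532.7 W.
I_p = P_in/V_p = 3532.7/240 = 14.7 A.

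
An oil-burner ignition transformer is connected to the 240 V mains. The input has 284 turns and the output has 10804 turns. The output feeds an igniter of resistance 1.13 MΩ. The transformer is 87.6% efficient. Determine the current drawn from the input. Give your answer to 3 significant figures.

V_out = 240 × 10804/284 = 9130.1 V.
I_out = V_out/R = 9130.1/(1.13×10^6) = 0.0080798 A.
P_out = V_out I_out = 9130.1 × 0.0080798 = 73.769 W.
P_in = P_out/η = 73.769/0.876 = 84.212 W.
I_in = P_in/V_in = 84.212/240 = 0.351 A.

I_in ≈ 0.351 A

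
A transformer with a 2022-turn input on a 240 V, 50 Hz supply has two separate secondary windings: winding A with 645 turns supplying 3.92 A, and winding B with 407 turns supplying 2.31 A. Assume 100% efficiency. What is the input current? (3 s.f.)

V_A = 240 × 645/2022 = 76.558 V; V_B = 240 × 407/2022 = 48.309 V.
P_out = V_A I_A + V_B I_B = 76.558×3.92 + 48.309×2.31 = 300.11 + 111.59 = 411.70 W.
Ideal ⇒ P_in = P_out, so I_in = P_out/V_in = 411.70/240 = 1.72 A.

I_in ≈ 1.72 A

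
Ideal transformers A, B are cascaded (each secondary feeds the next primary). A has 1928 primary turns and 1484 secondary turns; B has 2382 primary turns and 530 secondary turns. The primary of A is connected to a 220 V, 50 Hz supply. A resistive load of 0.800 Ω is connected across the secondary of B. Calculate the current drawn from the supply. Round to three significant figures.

Secondary of A: V = 220.00 × 1484/1928 = 169.34 V.
Secondary of B: V = 169.34 × 530/2382 = 37.678 V.
I_load = 37.678/0.800 = 47.097 A, so P_out = 37.678 × 47.097 = 1774.5 W.
All ideal ⇒ P_in = P_out, so I_supply = 1774.5/220 = 8.07 A.

I_supply ≈ 8.07 A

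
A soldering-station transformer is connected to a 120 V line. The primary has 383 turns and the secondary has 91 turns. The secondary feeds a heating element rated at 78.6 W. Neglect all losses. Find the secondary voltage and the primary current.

V_s = V_p × N_s/N_p = 120 × 91/383 = 28.512 V.
I_s = P/V_s = 78.6/28.512 = 2.7568 A.
I_p = I_s × N_s/N_p = 2.7568 × 91/383 = 0.655 A.

V_s ≈ 28.5 V, I_p ≈ 0.655 A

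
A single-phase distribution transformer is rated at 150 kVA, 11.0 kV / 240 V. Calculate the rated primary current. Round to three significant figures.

I_p ≈ 13.6 A

I_p = S/V_p = 150000/11000 = 13.6 A.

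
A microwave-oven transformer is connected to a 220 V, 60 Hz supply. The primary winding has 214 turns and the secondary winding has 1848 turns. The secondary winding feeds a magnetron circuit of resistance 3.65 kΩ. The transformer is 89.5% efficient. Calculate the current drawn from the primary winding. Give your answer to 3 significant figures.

V_s = 220 × 1848/214 = 1899.8 V.
I_s = V_s/R = 1899.8/3650 = 0.52050 A.
P_out = V_s I_s = 1899.8 × 0.52050 = 988.85 W.
P_in = P_out/η = 988.85/0.895 = 1104.9 W.
I_p = P_in/V_p = 1104.9/220 = 5.02 A.

I_p ≈ 5.02 A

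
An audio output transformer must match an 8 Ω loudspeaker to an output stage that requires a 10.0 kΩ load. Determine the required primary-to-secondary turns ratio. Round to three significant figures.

Z_p/Z_s = (N_p/N_s)², so N_p/N_s = √(10000/8) = √1250 = 35.4.

N_p/N_s ≈ 35.4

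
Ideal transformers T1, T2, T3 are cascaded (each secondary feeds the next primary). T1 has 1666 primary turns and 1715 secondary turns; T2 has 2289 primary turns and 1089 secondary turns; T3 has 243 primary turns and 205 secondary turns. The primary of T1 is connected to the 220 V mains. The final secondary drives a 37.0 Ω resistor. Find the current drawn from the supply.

I_supply ≈ 1.01 A

After T1: V = 220.00 × 1715/1666 = 226.47 V.
After T2: V = 226.47 × 1089/2289 = 107.74 V.
After T3: V = 107.74 × 205/243 = 90.895 V.
I_load = 90.895/37.0 = 2.4566 A, so P_out = 90.895 × 2.4566 = 223.30 W.
All ideal ⇒ P_in = P_out, so I_supply = 223.30/220 = 1.01 A.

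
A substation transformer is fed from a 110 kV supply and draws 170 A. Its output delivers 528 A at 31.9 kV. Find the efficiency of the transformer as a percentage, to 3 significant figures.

η ≈ 90.1%

P_in = 110000 × 170 = 1.87000×10^7 W.
P_out = 31900 × 528 = 1.68432×10^7 W.
η = P_out/P_in = 1.68432×10^7/(1.87000×10^7) = 0.901.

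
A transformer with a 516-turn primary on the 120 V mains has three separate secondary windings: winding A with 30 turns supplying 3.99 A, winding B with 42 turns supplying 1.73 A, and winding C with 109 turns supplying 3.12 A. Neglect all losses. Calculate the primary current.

I_p ≈ 1.03 A

V_A = 120 × 30/516 = 6.9767 V; V_B = 120 × 42/516 = 9.7674 V; V_C = 120 × 109/516 = 25.349 V.
P_out = V_A I_A + V_B I_B + V_C I_C = 6.9767×3.99 + 9.7674×1.73 + 25.349×3.12 = 27.837 + 16.898 + 79.088 = 123.82 W.
Ideal ⇒ P_in = P_out, so I_p = P_out/V_p = 123.82/120 = 1.03 A.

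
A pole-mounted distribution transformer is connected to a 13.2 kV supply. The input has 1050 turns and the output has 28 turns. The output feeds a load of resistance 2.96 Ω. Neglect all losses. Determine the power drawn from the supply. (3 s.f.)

P ≈ 41900 W

V_out = V_in × N_out/N_in = 13200 × 28/1050 = 352.00 V.
I_out = V_out/R = 352.00/2.96 = 118.92 A.
I_in = I_out × N_out/N_in = 118.92 × 28/1050 = 3.1712 A.
P = V_in I_in = 13200 × 3.1712 = 41900 W.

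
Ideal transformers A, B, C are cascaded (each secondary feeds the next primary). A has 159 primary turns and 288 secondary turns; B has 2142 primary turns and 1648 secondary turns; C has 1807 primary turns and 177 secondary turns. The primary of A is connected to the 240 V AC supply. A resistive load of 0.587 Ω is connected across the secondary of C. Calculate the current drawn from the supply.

Secondary of A: V = 240.00 × 288/159 = 434.72 V.
Secondary of B: V = 434.72 × 1648/2142 = 334.46 V.
Secondary of C: V = 334.46 × 177/1807 = 32.761 V.
I_load = 32.761/0.587 = 55.811 A, so P_out = 32.761 × 55.811 = 1828.4 W.
All ideal ⇒ P_in = P_out, so I_supply = 1828.4/240 = 7.62 A.

I_supply ≈ 7.62 A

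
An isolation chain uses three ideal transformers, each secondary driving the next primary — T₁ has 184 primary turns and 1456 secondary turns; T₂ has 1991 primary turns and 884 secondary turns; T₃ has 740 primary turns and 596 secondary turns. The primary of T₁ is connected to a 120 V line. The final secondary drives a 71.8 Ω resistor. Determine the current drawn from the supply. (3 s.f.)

Secondary of T₁: V = 120.00 × 1456/184 = 949.57 V.
Secondary of T₂: V = 949.57 × 884/1991 = 421.61 V.
Secondary of T₃: V = 421.61 × 596/740 = 339.56 V.
I_load = 339.56/71.8 = 4.7293 A, so P_out = 339.56 × 4.7293 = 1605.9 W.
All ideal ⇒ P_in = P_out, so I_supply = 1605.9/120 = 13.4 A.

I_supply ≈ 13.4 A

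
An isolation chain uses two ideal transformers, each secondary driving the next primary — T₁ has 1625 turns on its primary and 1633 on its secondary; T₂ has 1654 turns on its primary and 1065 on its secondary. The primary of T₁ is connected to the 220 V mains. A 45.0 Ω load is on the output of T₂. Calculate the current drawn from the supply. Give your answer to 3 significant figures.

I_supply ≈ 2.05 A

After T₁: V = 220.00 × 1633/1625 = 221.08 V.
After T₂: V = 221.08 × 1065/1654 = 142.35 V.
I_load = 142.35/45.0 = 3.1634 A, so P_out = 142.35 × 3.1634 = 450.33 W.
All ideal ⇒ P_in = P_out, so I_supply = 450.33/220 = 2.05 A.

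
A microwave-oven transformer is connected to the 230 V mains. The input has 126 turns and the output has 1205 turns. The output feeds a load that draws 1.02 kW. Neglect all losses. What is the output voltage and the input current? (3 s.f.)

V_out ≈ 2200 V, I_in ≈ 4.43 A

V_out = V_in × N_out/N_in = 230 × 1205/126 = 2199.6 V.
I_out = P/V_out = 1020/2199.6 = 0.46372 A.
I_in = I_out × N_out/N_in = 0.46372 × 1205/126 = 4.43 A.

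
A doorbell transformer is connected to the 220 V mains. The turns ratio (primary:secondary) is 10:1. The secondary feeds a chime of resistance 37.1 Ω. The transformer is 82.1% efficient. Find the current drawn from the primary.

I_p ≈ 0.0722 A

V_s = 220 × 1/10 = 22.000 V.
I_s = V_s/R = 22.000/37.1 = 0.59299 A.
P_out = V_s I_s = 22.000 × 0.59299 = 13.046 W.
P_in = P_out/η = 13.046/0.821 = 15.890 W.
I_p = P_in/V_p = 15.890/220 = 0.0722 A.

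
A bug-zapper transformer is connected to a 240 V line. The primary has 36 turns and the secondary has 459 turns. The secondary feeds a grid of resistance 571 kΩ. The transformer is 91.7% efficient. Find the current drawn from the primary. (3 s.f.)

I_p ≈ 0.0745 A

V_s = 240 × 459/36 = 3060.0 V.
I_s = V_s/R = 3060.0/571000 = 0.0053590 A.
P_out = V_s I_s = 3060.0 × 0.0053590 = 16.399 W.
P_in = P_out/η = 16.399/0.917 = 17.883 W.
I_p = P_in/V_p = 17.883/240 = 0.0745 A.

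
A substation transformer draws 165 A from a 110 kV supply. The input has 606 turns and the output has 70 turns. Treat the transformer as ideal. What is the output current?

I_out ≈ 1430 A

I_out/I_in = N_in/N_out, so I_out = 165 × 606/70 = 1430 A.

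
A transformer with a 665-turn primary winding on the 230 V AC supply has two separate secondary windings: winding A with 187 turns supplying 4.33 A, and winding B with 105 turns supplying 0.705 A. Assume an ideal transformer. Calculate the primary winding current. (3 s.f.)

V_A = 230 × 187/665 = 64.677 V; V_B = 230 × 105/665 = 36.316 V.
P_out = V_A I_A + V_B I_B = 64.677×4.33 + 36.316×0.705 = 280.05 + 25.603 = 305.65 W.
Ideal ⇒ P_in = P_out, so I_p = P_out/V_p = 305.65/230 = 1.33 A.

I_p ≈ 1.33 A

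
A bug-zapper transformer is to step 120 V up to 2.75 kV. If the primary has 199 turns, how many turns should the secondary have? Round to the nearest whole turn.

N_s = 4560 turns

N_s/N_p = V_s/V_p, so N_s = 199 × 2750/120 = 4560.4 ≈ 4560 turns.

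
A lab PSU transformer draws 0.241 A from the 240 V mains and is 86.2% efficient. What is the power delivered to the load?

P_out ≈ 49.9 W

P_in = V_p I_p = 240 × 0.241 = 57.840 W.
P_out = η P_in = 0.862 × 57.840 = 49.9 W.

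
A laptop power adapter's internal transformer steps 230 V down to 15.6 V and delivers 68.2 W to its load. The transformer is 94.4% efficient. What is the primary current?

P_in = P_out/η = 68.2/0.944 = 72.246 W.
I_p = P_in/V_p = 72.246/230 = 0.314 A.

I_p ≈ 0.314 A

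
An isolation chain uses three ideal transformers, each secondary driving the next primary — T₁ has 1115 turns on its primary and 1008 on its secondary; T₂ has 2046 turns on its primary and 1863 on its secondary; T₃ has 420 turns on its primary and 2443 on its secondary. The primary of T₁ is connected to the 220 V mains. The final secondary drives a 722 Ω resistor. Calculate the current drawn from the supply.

Secondary of T₁: V = 220.00 × 1008/1115 = 198.89 V.
Secondary of T₂: V = 198.89 × 1863/2046 = 181.10 V.
Secondary of T₃: V = 181.10 × 2443/420 = 1053.4 V.
I_load = 1053.4/722 = 1.4590 A, so P_out = 1053.4 × 1.4590 = 1536.9 W.
All ideal ⇒ P_in = P_out, so I_supply = 1536.9/220 = 6.99 A.

I_supply ≈ 6.99 A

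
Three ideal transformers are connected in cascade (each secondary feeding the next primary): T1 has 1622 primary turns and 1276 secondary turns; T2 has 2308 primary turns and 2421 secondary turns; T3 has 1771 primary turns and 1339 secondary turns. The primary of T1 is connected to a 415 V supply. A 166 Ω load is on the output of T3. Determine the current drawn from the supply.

After T1: V = 415.00 × 1276/1622 = 326.47 V.
After T2: V = 326.47 × 2421/2308 = 342.46 V.
After T3: V = 342.46 × 1339/1771 = 258.92 V.
I_load = 258.92/166 = 1.5598 A, so P_out = 258.92 × 1.5598 = 403.86 W.
All ideal ⇒ P_in = P_out, so I_supply = 403.86/415 = 0.973 A.

I_supply ≈ 0.973 A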